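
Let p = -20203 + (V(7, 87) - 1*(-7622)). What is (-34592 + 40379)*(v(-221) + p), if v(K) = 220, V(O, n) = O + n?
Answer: -70989129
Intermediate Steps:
p = -12487 (p = -20203 + ((7 + 87) - 1*(-7622)) = -20203 + (94 + 7622) = -20203 + 7716 = -12487)
(-34592 + 40379)*(v(-221) + p) = (-34592 + 40379)*(220 - 12487) = 5787*(-12267) = -70989129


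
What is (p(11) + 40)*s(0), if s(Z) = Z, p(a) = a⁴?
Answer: 0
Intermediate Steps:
(p(11) + 40)*s(0) = (11⁴ + 40)*0 = (14641 + 40)*0 = 14681*0 = 0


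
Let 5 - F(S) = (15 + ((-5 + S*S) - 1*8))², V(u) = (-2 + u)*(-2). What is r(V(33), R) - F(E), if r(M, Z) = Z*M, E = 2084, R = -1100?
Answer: 18862152859559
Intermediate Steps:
V(u) = 4 - 2*u
r(M, Z) = M*Z
F(S) = 5 - (2 + S²)² (F(S) = 5 - (15 + ((-5 + S*S) - 1*8))² = 5 - (15 + ((-5 + S²) - 8))² = 5 - (15 + (-13 + S²))² = 5 - (2 + S²)²)
r(V(33), R) - F(E) = (4 - 2*33)*(-1100) - (5 - (2 + 2084²)²) = (4 - 66)*(-1100) - (5 - (2 + 4343056)²) = -62*(-1100) - (5 - 1*4343058²) = 68200 - (5 - 1*18862152791364) = 68200 - (5 - 18862152791364) = 68200 - 1*(-18862152791359) = 68200 + 18862152791359 = 18862152859559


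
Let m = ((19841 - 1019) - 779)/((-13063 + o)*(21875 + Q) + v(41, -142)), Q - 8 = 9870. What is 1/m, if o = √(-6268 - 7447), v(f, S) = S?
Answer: -414789581/18043 + 31753*I*√13715/18043 ≈ -22989.0 + 206.1*I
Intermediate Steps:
Q = 9878 (Q = 8 + 9870 = 9878)
o = I*√13715 (o = √(-13715) = I*√13715 ≈ 117.11*I)
m = 18043/(-414789581 + 31753*I*√13715) (m = ((19841 - 1019) - 779)/((-13063 + I*√13715)*(21875 + 9878) - 142) = (18822 - 779)/((-13063 + I*√13715)*31753 - 142) = 18043/((-414789439 + 31753*I*√13715) - 142) = 18043/(-414789581 + 31753*I*√13715) ≈ -4.3496e-5 - 3.8994e-7*I)
1/m = 1/(-7484048409983/172064224696173996 - 572919379*I*√13715/172064224696173996)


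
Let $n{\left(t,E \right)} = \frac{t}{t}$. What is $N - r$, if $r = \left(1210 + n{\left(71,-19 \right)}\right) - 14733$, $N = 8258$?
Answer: $21780$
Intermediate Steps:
$n{\left(t,E \right)} = 1$
$r = -13522$ ($r = \left(1210 + 1\right) - 14733 = 1211 - 14733 = -13522$)
$N - r = 8258 - -13522 = 8258 + 13522 = 21780$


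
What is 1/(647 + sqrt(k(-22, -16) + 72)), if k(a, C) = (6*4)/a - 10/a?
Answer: 7117/4603914 - sqrt(8635)/4603914 ≈ 0.0015257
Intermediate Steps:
k(a, C) = 14/a (k(a, C) = 24/a - 10/a = 14/a)
1/(647 + sqrt(k(-22, -16) + 72)) = 1/(647 + sqrt(14/(-22) + 72)) = 1/(647 + sqrt(14*(-1/22) + 72)) = 1/(647 + sqrt(-7/11 + 72)) = 1/(647 + sqrt(785/11)) = 1/(647 + sqrt(8635)/11)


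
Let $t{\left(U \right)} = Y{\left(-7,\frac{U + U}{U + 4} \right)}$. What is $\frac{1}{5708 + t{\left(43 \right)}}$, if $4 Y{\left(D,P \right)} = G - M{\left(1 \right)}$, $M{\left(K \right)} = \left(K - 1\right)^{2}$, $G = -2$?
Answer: $\frac{2}{11415} \approx 0.00017521$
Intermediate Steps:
$M{\left(K \right)} = \left(-1 + K\right)^{2}$
$Y{\left(D,P \right)} = - \frac{1}{2}$ ($Y{\left(D,P \right)} = \frac{-2 - \left(-1 + 1\right)^{2}}{4} = \frac{-2 - 0^{2}}{4} = \frac{-2 - 0}{4} = \frac{-2 + 0}{4} = \frac{1}{4} \left(-2\right) = - \frac{1}{2}$)
$t{\left(U \right)} = - \frac{1}{2}$
$\frac{1}{5708 + t{\left(43 \right)}} = \frac{1}{5708 - \frac{1}{2}} = \frac{1}{\frac{11415}{2}} = \frac{2}{11415}$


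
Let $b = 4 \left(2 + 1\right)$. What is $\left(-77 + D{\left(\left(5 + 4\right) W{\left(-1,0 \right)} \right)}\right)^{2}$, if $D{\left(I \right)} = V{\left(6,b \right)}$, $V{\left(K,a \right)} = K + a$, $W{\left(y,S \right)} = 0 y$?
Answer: $3481$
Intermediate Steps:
$b = 12$ ($b = 4 \cdot 3 = 12$)
$W{\left(y,S \right)} = 0$
$D{\left(I \right)} = 18$ ($D{\left(I \right)} = 6 + 12 = 18$)
$\left(-77 + D{\left(\left(5 + 4\right) W{\left(-1,0 \right)} \right)}\right)^{2} = \left(-77 + 18\right)^{2} = \left(-59\right)^{2} = 3481$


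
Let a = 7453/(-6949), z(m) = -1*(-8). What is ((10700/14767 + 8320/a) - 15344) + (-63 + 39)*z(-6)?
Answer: -2563552494196/110058451 ≈ -23293.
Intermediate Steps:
z(m) = 8
a = -7453/6949 (a = 7453*(-1/6949) = -7453/6949 ≈ -1.0725)
((10700/14767 + 8320/a) - 15344) + (-63 + 39)*z(-6) = ((10700/14767 + 8320/(-7453/6949)) - 15344) + (-63 + 39)*8 = ((10700*(1/14767) + 8320*(-6949/7453)) - 15344) - 24*8 = ((10700/14767 - 57815680/7453) - 15344) - 192 = (-853684399460/110058451 - 15344) - 192 = -2542421271604/110058451 - 192 = -2563552494196/110058451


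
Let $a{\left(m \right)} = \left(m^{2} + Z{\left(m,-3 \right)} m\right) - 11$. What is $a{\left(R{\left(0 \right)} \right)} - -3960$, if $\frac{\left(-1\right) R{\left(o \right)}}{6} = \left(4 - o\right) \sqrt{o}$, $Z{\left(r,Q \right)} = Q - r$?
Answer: $3949$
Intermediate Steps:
$R{\left(o \right)} = - 6 \sqrt{o} \left(4 - o\right)$ ($R{\left(o \right)} = - 6 \left(4 - o\right) \sqrt{o} = - 6 \sqrt{o} \left(4 - o\right)$)
$a{\left(m \right)} = -11 + m^{2} + m \left(-3 - m\right)$ ($a{\left(m \right)} = \left(m^{2} + \left(-3 - m\right) m\right) - 11 = \left(m^{2} + m \left(-3 - m\right)\right) - 11 = -11 + m^{2} + m \left(-3 - m\right)$)
$a{\left(R{\left(0 \right)} \right)} - -3960 = \left(-11 - 3 \cdot 6 \sqrt{0} \left(-4 + 0\right)\right) - -3960 = \left(-11 - 3 \cdot 6 \cdot 0 \left(-4\right)\right) + 3960 = \left(-11 - 0\right) + 3960 = \left(-11 + 0\right) + 3960 = -11 + 3960 = 3949$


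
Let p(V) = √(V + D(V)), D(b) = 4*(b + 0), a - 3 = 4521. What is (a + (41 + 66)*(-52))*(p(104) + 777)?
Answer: -808080 - 2080*√130 ≈ -8.3180e+5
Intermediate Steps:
a = 4524 (a = 3 + 4521 = 4524)
D(b) = 4*b
p(V) = √5*√V (p(V) = √(V + 4*V) = √(5*V) = √5*√V)
(a + (41 + 66)*(-52))*(p(104) + 777) = (4524 + (41 + 66)*(-52))*(√5*√104 + 777) = (4524 + 107*(-52))*(√5*(2*√26) + 777) = (4524 - 5564)*(2*√130 + 777) = -1040*(777 + 2*√130) = -808080 - 2080*√130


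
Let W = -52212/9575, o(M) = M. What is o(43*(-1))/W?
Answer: 411725/52212 ≈ 7.8856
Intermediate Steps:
W = -52212/9575 (W = -52212*1/9575 = -52212/9575 ≈ -5.4529)
o(43*(-1))/W = (43*(-1))/(-52212/9575) = -43*(-9575/52212) = 411725/52212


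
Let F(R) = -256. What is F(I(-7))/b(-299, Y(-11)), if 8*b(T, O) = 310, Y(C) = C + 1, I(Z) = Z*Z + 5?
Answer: -1024/155 ≈ -6.6065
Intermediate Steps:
I(Z) = 5 + Z² (I(Z) = Z² + 5 = 5 + Z²)
Y(C) = 1 + C
b(T, O) = 155/4 (b(T, O) = (⅛)*310 = 155/4)
F(I(-7))/b(-299, Y(-11)) = -256/155/4 = -256*4/155 = -1024/155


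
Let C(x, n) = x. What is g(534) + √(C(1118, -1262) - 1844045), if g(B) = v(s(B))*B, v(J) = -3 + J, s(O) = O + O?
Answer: 568710 + I*√1842927 ≈ 5.6871e+5 + 1357.5*I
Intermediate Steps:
s(O) = 2*O
g(B) = B*(-3 + 2*B) (g(B) = (-3 + 2*B)*B = B*(-3 + 2*B))
g(534) + √(C(1118, -1262) - 1844045) = 534*(-3 + 2*534) + √(1118 - 1844045) = 534*(-3 + 1068) + √(-1842927) = 534*1065 + I*√1842927 = 568710 + I*√1842927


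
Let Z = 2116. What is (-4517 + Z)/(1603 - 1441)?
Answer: -2401/162 ≈ -14.821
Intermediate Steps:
(-4517 + Z)/(1603 - 1441) = (-4517 + 2116)/(1603 - 1441) = -2401/162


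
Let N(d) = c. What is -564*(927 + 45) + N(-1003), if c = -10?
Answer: -548218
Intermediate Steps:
N(d) = -10
-564*(927 + 45) + N(-1003) = -564*(927 + 45) - 10 = -564*972 - 10 = -548208 - 10 = -548218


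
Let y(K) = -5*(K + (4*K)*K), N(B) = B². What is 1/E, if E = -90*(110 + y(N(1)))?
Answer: -1/7650 ≈ -0.00013072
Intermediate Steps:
y(K) = -20*K² - 5*K (y(K) = -5*(K + 4*K²) = -20*K² - 5*K)
E = -7650 (E = -90*(110 - 5*1²*(1 + 4*1²)) = -90*(110 - 5*1*(1 + 4*1)) = -90*(110 - 5*1*(1 + 4)) = -90*(110 - 5*1*5) = -90*(110 - 25) = -90*85 = -7650)
1/E = 1/(-7650) = -1/7650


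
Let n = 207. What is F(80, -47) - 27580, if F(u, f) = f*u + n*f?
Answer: -41069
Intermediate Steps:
F(u, f) = 207*f + f*u (F(u, f) = f*u + 207*f = 207*f + f*u)
F(80, -47) - 27580 = -47*(207 + 80) - 27580 = -47*287 - 27580 = -13489 - 27580 = -41069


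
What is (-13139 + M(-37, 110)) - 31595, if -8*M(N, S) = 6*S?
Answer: -89633/2 ≈ -44817.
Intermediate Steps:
M(N, S) = -3*S/4
(-13139 + M(-37, 110)) - 31595 = (-13139 - ¾*110) - 31595 = (-13139 - 165/2) - 31595 = -26443/2 - 31595 = -89633/2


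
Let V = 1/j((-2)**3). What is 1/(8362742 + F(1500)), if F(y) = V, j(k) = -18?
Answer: 18/150529355 ≈ 1.1958e-7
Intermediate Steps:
V = -1/18 (V = 1/(-18) = -1/18 ≈ -0.055556)
F(y) = -1/18
1/(8362742 + F(1500)) = 1/(8362742 - 1/18) = 1/(150529355/18) = 18/150529355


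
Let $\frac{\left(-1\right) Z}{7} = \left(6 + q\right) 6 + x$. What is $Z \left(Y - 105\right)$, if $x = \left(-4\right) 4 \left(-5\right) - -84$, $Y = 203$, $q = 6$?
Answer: $-161896$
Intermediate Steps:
$x = 164$ ($x = \left(-16\right) \left(-5\right) + 84 = 80 + 84 = 164$)
$Z = -1652$ ($Z = - 7 \left(\left(6 + 6\right) 6 + 164\right) = - 7 \left(12 \cdot 6 + 164\right) = - 7 \left(72 + 164\right) = \left(-7\right) 236 = -1652$)
$Z \left(Y - 105\right) = - 1652 \left(203 - 105\right) = \left(-1652\right) 98 = -161896$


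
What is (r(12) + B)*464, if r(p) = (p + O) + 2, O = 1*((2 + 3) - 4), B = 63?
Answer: 36192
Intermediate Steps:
O = 1 (O = 1*(5 - 4) = 1*1 = 1)
r(p) = 3 + p (r(p) = (p + 1) + 2 = (1 + p) + 2 = 3 + p)
(r(12) + B)*464 = ((3 + 12) + 63)*464 = (15 + 63)*464 = 78*464 = 36192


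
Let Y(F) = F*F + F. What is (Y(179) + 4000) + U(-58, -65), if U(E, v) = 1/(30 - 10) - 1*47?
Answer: 723461/20 ≈ 36173.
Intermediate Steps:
U(E, v) = -939/20 (U(E, v) = 1/20 - 47 = -939/20)
Y(F) = F + F² (Y(F) = F² + F = F + F²)
(Y(179) + 4000) + U(-58, -65) = (179*(1 + 179) + 4000) - 939/20 = (179*180 + 4000) - 939/20 = (32220 + 4000) - 939/20 = 36220 - 939/20 = 723461/20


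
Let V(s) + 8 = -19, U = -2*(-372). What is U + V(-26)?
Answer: 717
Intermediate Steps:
U = 744
V(s) = -27 (V(s) = -8 - 19 = -27)
U + V(-26) = 744 - 27 = 717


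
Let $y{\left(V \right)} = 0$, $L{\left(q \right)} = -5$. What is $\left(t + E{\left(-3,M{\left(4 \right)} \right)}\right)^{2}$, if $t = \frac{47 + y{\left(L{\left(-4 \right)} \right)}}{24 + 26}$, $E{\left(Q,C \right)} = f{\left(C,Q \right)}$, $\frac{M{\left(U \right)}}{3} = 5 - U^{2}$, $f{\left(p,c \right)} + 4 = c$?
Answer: $\frac{91809}{2500} \approx 36.724$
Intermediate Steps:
$f{\left(p,c \right)} = -4 + c$
$M{\left(U \right)} = 15 - 3 U^{2}$ ($M{\left(U \right)} = 3 \left(5 - U^{2}\right) = 15 - 3 U^{2}$)
$E{\left(Q,C \right)} = -4 + Q$
$t = \frac{47}{50}$ ($t = \frac{47 + 0}{24 + 26} = \frac{47}{50} \approx 0.94$)
$\left(t + E{\left(-3,M{\left(4 \right)} \right)}\right)^{2} = \left(\frac{47}{50} - 7\right)^{2} = \left(- \frac{303}{50}\right)^{2} = \frac{91809}{2500}$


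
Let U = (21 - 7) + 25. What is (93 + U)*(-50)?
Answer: -6600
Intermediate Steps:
U = 39 (U = 14 + 25 = 39)
(93 + U)*(-50) = (93 + 39)*(-50) = 132*(-50) = -6600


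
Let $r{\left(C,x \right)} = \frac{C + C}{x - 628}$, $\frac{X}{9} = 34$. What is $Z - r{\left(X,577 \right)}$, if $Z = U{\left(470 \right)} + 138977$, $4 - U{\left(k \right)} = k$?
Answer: $138523$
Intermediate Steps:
$X = 306$ ($X = 9 \cdot 34 = 306$)
$U{\left(k \right)} = 4 - k$
$r{\left(C,x \right)} = \frac{2 C}{-628 + x}$
$Z = 138511$ ($Z = \left(4 - 470\right) + 138977 = -466 + 138977 = 138511$)
$Z - r{\left(X,577 \right)} = 138511 - 2 \cdot 306 \frac{1}{-628 + 577} = 138511 - 2 \cdot 306 \frac{1}{-51} = 138511 - 2 \cdot 306 \left(- \frac{1}{51}\right) = 138511 - -12 = 138511 + 12 = 138523$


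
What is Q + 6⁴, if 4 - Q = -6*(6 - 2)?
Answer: 1324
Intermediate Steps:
Q = 28 (Q = 4 - (-6)*(6 - 2) = 4 - (-6)*4 = 4 - 1*(-24) = 4 + 24 = 28)
Q + 6⁴ = 28 + 6⁴ = 28 + 1296 = 1324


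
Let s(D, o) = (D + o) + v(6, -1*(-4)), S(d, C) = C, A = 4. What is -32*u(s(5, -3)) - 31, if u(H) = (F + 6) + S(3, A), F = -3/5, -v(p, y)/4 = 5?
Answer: -1659/5 ≈ -331.80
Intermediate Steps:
v(p, y) = -20 (v(p, y) = -4*5 = -20)
F = -⅗ (F = -3*⅕ = -⅗ ≈ -0.60000)
s(D, o) = -20 + D + o (s(D, o) = (D + o) - 20 = -20 + D + o)
u(H) = 47/5 (u(H) = (-⅗ + 6) + 4 = 27/5 + 4 = 47/5)
-32*u(s(5, -3)) - 31 = -32*47/5 - 31 = -1504/5 - 31 = -1659/5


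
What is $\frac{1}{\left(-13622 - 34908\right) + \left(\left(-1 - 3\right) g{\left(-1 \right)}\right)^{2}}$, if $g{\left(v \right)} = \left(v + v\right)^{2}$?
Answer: $- \frac{1}{48274} \approx -2.0715 \cdot 10^{-5}$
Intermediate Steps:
$g{\left(v \right)} = 4 v^{2}$ ($g{\left(v \right)} = \left(2 v\right)^{2} = 4 v^{2}$)
$\frac{1}{\left(-13622 - 34908\right) + \left(\left(-1 - 3\right) g{\left(-1 \right)}\right)^{2}} = \frac{1}{\left(-13622 - 34908\right) + \left(\left(-1 - 3\right) 4 \left(-1\right)^{2}\right)^{2}} = \frac{1}{\left(-13622 - 34908\right) + \left(- 4 \cdot 4 \cdot 1\right)^{2}} = \frac{1}{-48530 + \left(\left(-4\right) 4\right)^{2}} = \frac{1}{-48530 + \left(-16\right)^{2}} = \frac{1}{-48530 + 256} = \frac{1}{-48274} = - \frac{1}{48274}$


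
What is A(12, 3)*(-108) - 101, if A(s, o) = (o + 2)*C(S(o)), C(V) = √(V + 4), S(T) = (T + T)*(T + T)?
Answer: -101 - 1080*√10 ≈ -3516.3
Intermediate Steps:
S(T) = 4*T² (S(T) = (2*T)*(2*T) = 4*T²)
C(V) = √(4 + V)
A(s, o) = √(4 + 4*o²)*(2 + o) (A(s, o) = (o + 2)*√(4 + 4*o²) = (2 + o)*√(4 + 4*o²) = √(4 + 4*o²)*(2 + o))
A(12, 3)*(-108) - 101 = (2*√(1 + 3²)*(2 + 3))*(-108) - 101 = (2*√(1 + 9)*5)*(-108) - 101 = (2*√10*5)*(-108) - 101 = (10*√10)*(-108) - 101 = -1080*√10 - 101 = -101 - 1080*√10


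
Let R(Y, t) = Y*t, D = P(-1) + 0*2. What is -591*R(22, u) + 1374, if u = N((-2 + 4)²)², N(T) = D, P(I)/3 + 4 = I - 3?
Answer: -7487778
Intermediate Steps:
P(I) = -21 + 3*I (P(I) = -12 + 3*(I - 3) = -12 + 3*(-3 + I) = -12 + (-9 + 3*I) = -21 + 3*I)
D = -24 (D = (-21 + 3*(-1)) + 0*2 = (-21 - 3) + 0 = -24 + 0 = -24)
N(T) = -24
u = 576 (u = (-24)² = 576)
-591*R(22, u) + 1374 = -13002*576 + 1374 = -591*12672 + 1374 = -7489152 + 1374 = -7487778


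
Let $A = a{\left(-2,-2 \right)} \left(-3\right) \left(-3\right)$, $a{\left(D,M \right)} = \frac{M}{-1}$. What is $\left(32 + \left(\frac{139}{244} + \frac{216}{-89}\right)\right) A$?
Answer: $\frac{5891211}{10858} \approx 542.57$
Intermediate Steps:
$a{\left(D,M \right)} = - M$ ($a{\left(D,M \right)} = M \left(-1\right) = - M$)
$A = 18$ ($A = \left(-1\right) \left(-2\right) \left(-3\right) \left(-3\right) = 2 \left(-3\right) \left(-3\right) = \left(-6\right) \left(-3\right) = 18$)
$\left(32 + \left(\frac{139}{244} + \frac{216}{-89}\right)\right) A = \left(32 + \left(\frac{139}{244} + \frac{216}{-89}\right)\right) 18 = \left(32 + \left(139 \cdot \frac{1}{244} + 216 \left(- \frac{1}{89}\right)\right)\right) 18 = \left(32 + \left(\frac{139}{244} - \frac{216}{89}\right)\right) 18 = \left(32 - \frac{40333}{21716}\right) 18 = \frac{654579}{21716} \cdot 18 = \frac{5891211}{10858}$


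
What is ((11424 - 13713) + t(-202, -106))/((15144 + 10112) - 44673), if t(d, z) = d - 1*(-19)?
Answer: 2472/19417 ≈ 0.12731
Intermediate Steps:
t(d, z) = 19 + d (t(d, z) = d + 19 = 19 + d)
((11424 - 13713) + t(-202, -106))/((15144 + 10112) - 44673) = ((11424 - 13713) + (19 - 202))/((15144 + 10112) - 44673) = (-2289 - 183)/(25256 - 44673) = -2472/(-19417) = -2472*(-1/19417) = 2472/19417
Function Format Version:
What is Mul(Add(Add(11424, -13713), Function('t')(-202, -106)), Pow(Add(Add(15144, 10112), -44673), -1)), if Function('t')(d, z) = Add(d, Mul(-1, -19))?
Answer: Rational(2472, 19417) ≈ 0.12731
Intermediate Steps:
Function('t')(d, z) = Add(19, d) (Function('t')(d, z) = Add(d, 19) = Add(19, d))
Mul(Add(Add(11424, -13713), Function('t')(-202, -106)), Pow(Add(Add(15144, 10112), -44673), -1)) = Mul(Add(Add(11424, -13713), Add(19, -202)), Pow(Add(Add(15144, 10112), -44673), -1)) = Mul(Add(-2289, -183), Pow(Add(25256, -44673), -1)) = Mul(-2472, Pow(-19417, -1)) = Mul(-2472, Rational(-1, 19417)) = Rational(2472, 19417)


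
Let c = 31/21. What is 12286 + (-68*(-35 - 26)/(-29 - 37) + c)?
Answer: 2823889/231 ≈ 12225.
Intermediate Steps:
c = 31/21 (c = 31*(1/21) = 31/21 ≈ 1.4762)
12286 + (-68*(-35 - 26)/(-29 - 37) + c) = 12286 + (-68*(-35 - 26)/(-29 - 37) + 31/21) = 12286 + (-(-4148)/(-66) + 31/21) = 12286 + (-(-4148)*(-1)/66 + 31/21) = 12286 + (-68*61/66 + 31/21) = 12286 + (-2074/33 + 31/21) = 12286 - 14177/231 = 2823889/231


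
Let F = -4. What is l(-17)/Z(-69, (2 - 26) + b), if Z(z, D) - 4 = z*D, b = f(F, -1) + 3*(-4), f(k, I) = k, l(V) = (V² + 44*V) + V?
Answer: -119/691 ≈ -0.17221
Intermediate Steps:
l(V) = V² + 45*V
b = -16 (b = -4 + 3*(-4) = -4 - 12 = -16)
Z(z, D) = 4 + D*z (Z(z, D) = 4 + z*D = 4 + D*z)
l(-17)/Z(-69, (2 - 26) + b) = (-17*(45 - 17))/(4 + ((2 - 26) - 16)*(-69)) = (-17*28)/(4 + (-24 - 16)*(-69)) = -476/(4 - 40*(-69)) = -476/(4 + 2760) = -476/2764 = -476*1/2764 = -119/691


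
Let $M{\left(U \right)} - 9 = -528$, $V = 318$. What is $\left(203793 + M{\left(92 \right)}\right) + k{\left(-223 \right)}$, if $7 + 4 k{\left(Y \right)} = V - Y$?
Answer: $\frac{406815}{2} \approx 2.0341 \cdot 10^{5}$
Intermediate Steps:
$M{\left(U \right)} = -519$ ($M{\left(U \right)} = 9 - 528 = -519$)
$k{\left(Y \right)} = \frac{311}{4} - \frac{Y}{4}$ ($k{\left(Y \right)} = - \frac{7}{4} + \frac{318 - Y}{4} = - \frac{7}{4} - \left(- \frac{159}{2} + \frac{Y}{4}\right) = \frac{311}{4} - \frac{Y}{4}$)
$\left(203793 + M{\left(92 \right)}\right) + k{\left(-223 \right)} = \left(203793 - 519\right) + \left(\frac{311}{4} - - \frac{223}{4}\right) = 203274 + \left(\frac{311}{4} + \frac{223}{4}\right) = 203274 + \frac{267}{2} = \frac{406815}{2}$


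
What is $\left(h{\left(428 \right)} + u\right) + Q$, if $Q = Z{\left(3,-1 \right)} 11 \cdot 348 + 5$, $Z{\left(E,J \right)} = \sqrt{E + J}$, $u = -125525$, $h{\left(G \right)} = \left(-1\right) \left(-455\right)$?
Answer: $-125065 + 3828 \sqrt{2} \approx -1.1965 \cdot 10^{5}$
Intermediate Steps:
$h{\left(G \right)} = 455$
$Q = 5 + 3828 \sqrt{2}$ ($Q = \sqrt{3 - 1} \cdot 11 \cdot 348 + 5 = \sqrt{2} \cdot 11 \cdot 348 + 5 = 11 \sqrt{2} \cdot 348 + 5 = 3828 \sqrt{2} + 5 = 5 + 3828 \sqrt{2} \approx 5418.6$)
$\left(h{\left(428 \right)} + u\right) + Q = \left(455 - 125525\right) + \left(5 + 3828 \sqrt{2}\right) = -125070 + \left(5 + 3828 \sqrt{2}\right) = -125065 + 3828 \sqrt{2}$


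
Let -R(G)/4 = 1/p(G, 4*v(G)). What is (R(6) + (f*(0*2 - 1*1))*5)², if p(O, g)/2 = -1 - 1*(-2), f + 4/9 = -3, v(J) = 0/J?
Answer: 18769/81 ≈ 231.72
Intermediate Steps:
v(J) = 0
f = -31/9 (f = -4/9 - 3 = -31/9 ≈ -3.4444)
p(O, g) = 2 (p(O, g) = 2*(-1 - 1*(-2)) = 2*(-1 + 2) = 2*1 = 2)
R(G) = -2 (R(G) = -4/2 = -4*½ = -2)
(R(6) + (f*(0*2 - 1*1))*5)² = (-2 - 31*(0*2 - 1*1)/9*5)² = (-2 - 31*(0 - 1)/9*5)² = (-2 - 31/9*(-1)*5)² = (-2 + (31/9)*5)² = (-2 + 155/9)² = (137/9)² = 18769/81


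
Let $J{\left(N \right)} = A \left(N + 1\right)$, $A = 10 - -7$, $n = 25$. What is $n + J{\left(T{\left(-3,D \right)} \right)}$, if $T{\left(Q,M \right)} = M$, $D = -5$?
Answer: $-43$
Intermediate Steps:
$A = 17$ ($A = 10 + 7 = 17$)
$J{\left(N \right)} = 17 + 17 N$ ($J{\left(N \right)} = 17 \left(N + 1\right) = 17 \left(1 + N\right) = 17 + 17 N$)
$n + J{\left(T{\left(-3,D \right)} \right)} = 25 + \left(17 + 17 \left(-5\right)\right) = 25 + \left(17 - 85\right) = 25 - 68 = -43$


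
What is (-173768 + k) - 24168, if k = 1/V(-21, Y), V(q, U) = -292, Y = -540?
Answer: -57797313/292 ≈ -1.9794e+5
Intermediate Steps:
k = -1/292 (k = 1/(-292) = -1/292 ≈ -0.0034247)
(-173768 + k) - 24168 = (-173768 - 1/292) - 24168 = -50740257/292 - 24168 = -57797313/292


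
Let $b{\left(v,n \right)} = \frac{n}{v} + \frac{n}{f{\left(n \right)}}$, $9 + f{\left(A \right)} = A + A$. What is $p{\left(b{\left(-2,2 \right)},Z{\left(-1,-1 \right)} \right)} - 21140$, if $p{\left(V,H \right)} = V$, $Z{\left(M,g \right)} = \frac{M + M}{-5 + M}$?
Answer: $- \frac{105707}{5} \approx -21141.0$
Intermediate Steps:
$Z{\left(M,g \right)} = \frac{2 M}{-5 + M}$
$f{\left(A \right)} = -9 + 2 A$ ($f{\left(A \right)} = -9 + \left(A + A\right) = -9 + 2 A$)
$b{\left(v,n \right)} = \frac{n}{v} + \frac{n}{-9 + 2 n}$
$p{\left(b{\left(-2,2 \right)},Z{\left(-1,-1 \right)} \right)} - 21140 = \frac{2 \left(-9 - 2 + 2 \cdot 2\right)}{\left(-2\right) \left(-9 + 2 \cdot 2\right)} - 21140 = 2 \left(- \frac{1}{2}\right) \frac{1}{-9 + 4} \left(-9 - 2 + 4\right) - 21140 = 2 \left(- \frac{1}{2}\right) \frac{1}{-5} \left(-7\right) - 21140 = 2 \left(- \frac{1}{2}\right) \left(- \frac{1}{5}\right) \left(-7\right) - 21140 = - \frac{7}{5} - 21140 = - \frac{105707}{5}$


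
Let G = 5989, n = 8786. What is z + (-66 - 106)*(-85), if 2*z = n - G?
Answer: 32037/2 ≈ 16019.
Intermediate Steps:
z = 2797/2 (z = (8786 - 1*5989)/2 = (8786 - 5989)/2 = (½)*2797 = 2797/2 ≈ 1398.5)
z + (-66 - 106)*(-85) = 2797/2 + (-66 - 106)*(-85) = 2797/2 - 172*(-85) = 2797/2 + 14620 = 32037/2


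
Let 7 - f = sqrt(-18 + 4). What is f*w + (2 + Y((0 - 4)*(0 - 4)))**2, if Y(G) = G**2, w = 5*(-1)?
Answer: 66529 + 5*I*sqrt(14) ≈ 66529.0 + 18.708*I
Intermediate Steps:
w = -5
f = 7 - I*sqrt(14) (f = 7 - sqrt(-18 + 4) = 7 - sqrt(-14) = 7 - I*sqrt(14) ≈ 7.0 - 3.7417*I)
f*w + (2 + Y((0 - 4)*(0 - 4)))**2 = (7 - I*sqrt(14))*(-5) + (2 + ((0 - 4)*(0 - 4))**2)**2 = (-35 + 5*I*sqrt(14)) + (2 + (-4*(-4))**2)**2 = (-35 + 5*I*sqrt(14)) + (2 + 16**2)**2 = (-35 + 5*I*sqrt(14)) + (2 + 256)**2 = (-35 + 5*I*sqrt(14)) + 258**2 = (-35 + 5*I*sqrt(14)) + 66564 = 66529 + 5*I*sqrt(14)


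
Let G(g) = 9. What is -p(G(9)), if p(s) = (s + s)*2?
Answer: -36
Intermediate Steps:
p(s) = 4*s (p(s) = (2*s)*2 = 4*s)
-p(G(9)) = -4*9 = -1*36 = -36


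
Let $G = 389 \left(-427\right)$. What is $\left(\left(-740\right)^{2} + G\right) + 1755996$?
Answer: $2137493$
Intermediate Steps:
$G = -166103$
$\left(\left(-740\right)^{2} + G\right) + 1755996 = \left(\left(-740\right)^{2} - 166103\right) + 1755996 = \left(547600 - 166103\right) + 1755996 = 381497 + 1755996 = 2137493$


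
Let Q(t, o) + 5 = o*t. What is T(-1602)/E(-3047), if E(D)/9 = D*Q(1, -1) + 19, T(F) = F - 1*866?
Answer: -2468/164709 ≈ -0.014984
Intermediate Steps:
Q(t, o) = -5 + o*t
T(F) = -866 + F (T(F) = F - 866 = -866 + F)
E(D) = 171 - 54*D (E(D) = 9*(D*(-5 - 1*1) + 19) = 9*(D*(-5 - 1) + 19) = 9*(D*(-6) + 19) = 9*(-6*D + 19) = 9*(19 - 6*D) = 171 - 54*D)
T(-1602)/E(-3047) = (-866 - 1602)/(171 - 54*(-3047)) = -2468/(171 + 164538) = -2468/164709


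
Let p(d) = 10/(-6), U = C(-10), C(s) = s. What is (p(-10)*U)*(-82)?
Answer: -4100/3 ≈ -1366.7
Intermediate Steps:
U = -10
p(d) = -5/3 (p(d) = 10*(-1/6) = -5/3)
(p(-10)*U)*(-82) = -5/3*(-10)*(-82) = (50/3)*(-82) = -4100/3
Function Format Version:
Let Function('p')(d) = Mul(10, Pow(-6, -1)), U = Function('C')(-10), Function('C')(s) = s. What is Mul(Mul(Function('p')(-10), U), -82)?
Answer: Rational(-4100, 3) ≈ -1366.7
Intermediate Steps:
U = -10
Function('p')(d) = Rational(-5, 3) (Function('p')(d) = Mul(10, Rational(-1, 6)) = Rational(-5, 3))
Mul(Mul(Function('p')(-10), U), -82) = Mul(Mul(Rational(-5, 3), -10), -82) = Mul(Rational(50, 3), -82) = Rational(-4100, 3)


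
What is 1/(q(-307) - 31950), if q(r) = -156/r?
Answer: -307/9808494 ≈ -3.1299e-5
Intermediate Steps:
1/(q(-307) - 31950) = 1/(-156/(-307) - 31950) = 1/(-156*(-1/307) - 31950) = 1/(156/307 - 31950) = 1/(-9808494/307) = -307/9808494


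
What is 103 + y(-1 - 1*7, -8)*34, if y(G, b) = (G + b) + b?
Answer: -713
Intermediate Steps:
y(G, b) = G + 2*b
103 + y(-1 - 1*7, -8)*34 = 103 + ((-1 - 1*7) + 2*(-8))*34 = 103 + ((-1 - 7) - 16)*34 = 103 + (-8 - 16)*34 = 103 - 24*34 = 103 - 816 = -713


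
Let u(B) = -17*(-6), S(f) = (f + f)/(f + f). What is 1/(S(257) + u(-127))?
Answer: 1/103 ≈ 0.0097087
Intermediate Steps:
S(f) = 1 (S(f) = (2*f)/((2*f)) = (2*f)*(1/(2*f)) = 1)
u(B) = 102
1/(S(257) + u(-127)) = 1/(1 + 102) = 1/103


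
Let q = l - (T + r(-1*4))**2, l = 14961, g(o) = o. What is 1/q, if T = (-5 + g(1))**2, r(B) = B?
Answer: 1/14817 ≈ 6.7490e-5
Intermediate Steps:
T = 16 (T = (-5 + 1)**2 = (-4)**2 = 16)
q = 14817 (q = 14961 - (16 - 1*4)**2 = 14961 - (16 - 4)**2 = 14961 - 1*12**2 = 14961 - 1*144 = 14961 - 144 = 14817)
1/q = 1/14817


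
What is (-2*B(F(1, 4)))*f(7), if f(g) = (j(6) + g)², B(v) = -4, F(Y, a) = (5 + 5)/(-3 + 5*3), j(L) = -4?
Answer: 72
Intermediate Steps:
F(Y, a) = ⅚ (F(Y, a) = 10/(-3 + 15) = 10/12 = 10*(1/12) = ⅚)
f(g) = (-4 + g)²
(-2*B(F(1, 4)))*f(7) = (-2*(-4))*(-4 + 7)² = 8*3² = 8*9 = 72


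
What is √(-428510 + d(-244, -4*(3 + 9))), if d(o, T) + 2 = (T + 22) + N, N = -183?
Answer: I*√428721 ≈ 654.77*I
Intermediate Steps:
d(o, T) = -163 + T (d(o, T) = -2 + ((T + 22) - 183) = -2 + ((22 + T) - 183) = -2 + (-161 + T) = -163 + T)
√(-428510 + d(-244, -4*(3 + 9))) = √(-428510 + (-163 - 4*(3 + 9))) = √(-428510 + (-163 - 4*12)) = √(-428510 + (-163 - 48)) = √(-428510 - 211) = √(-428721) = I*√428721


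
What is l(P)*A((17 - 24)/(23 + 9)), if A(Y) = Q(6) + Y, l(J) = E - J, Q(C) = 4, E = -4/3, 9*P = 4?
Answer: -121/18 ≈ -6.7222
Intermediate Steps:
P = 4/9 (P = (⅑)*4 = 4/9 ≈ 0.44444)
E = -4/3 (E = -4*⅓ = -4/3 ≈ -1.3333)
l(J) = -4/3 - J
A(Y) = 4 + Y
l(P)*A((17 - 24)/(23 + 9)) = (-4/3 - 1*4/9)*(4 + (17 - 24)/(23 + 9)) = (-4/3 - 4/9)*(4 - 7/32) = -16*(4 - 7*1/32)/9 = -16*(4 - 7/32)/9 = -16/9*121/32 = -121/18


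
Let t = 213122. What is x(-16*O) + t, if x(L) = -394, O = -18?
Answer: 212728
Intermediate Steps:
x(-16*O) + t = -394 + 213122 = 212728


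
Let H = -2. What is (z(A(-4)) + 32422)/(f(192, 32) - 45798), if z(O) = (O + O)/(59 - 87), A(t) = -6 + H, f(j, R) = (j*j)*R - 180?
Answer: 113479/3967845 ≈ 0.028600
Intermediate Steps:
f(j, R) = -180 + R*j² (f(j, R) = j²*R - 180 = R*j² - 180 = -180 + R*j²)
A(t) = -8 (A(t) = -6 - 2 = -8)
z(O) = -O/14 (z(O) = (2*O)/(-28) = (2*O)*(-1/28) = -O/14)
(z(A(-4)) + 32422)/(f(192, 32) - 45798) = (-1/14*(-8) + 32422)/((-180 + 32*192²) - 45798) = (4/7 + 32422)/((-180 + 32*36864) - 45798) = 226958/(7*((-180 + 1179648) - 45798)) = 226958/(7*(1179468 - 45798)) = (226958/7)/1133670 = (226958/7)*(1/1133670) = 113479/3967845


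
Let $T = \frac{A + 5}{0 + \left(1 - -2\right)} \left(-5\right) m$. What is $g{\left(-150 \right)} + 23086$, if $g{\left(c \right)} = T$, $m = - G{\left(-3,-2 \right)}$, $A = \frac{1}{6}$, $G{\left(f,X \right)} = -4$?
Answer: $\frac{207464}{9} \approx 23052.0$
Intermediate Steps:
$A = \frac{1}{6} \approx 0.16667$
$m = 4$ ($m = \left(-1\right) \left(-4\right) = 4$)
$T = - \frac{310}{9}$ ($T = \frac{\frac{1}{6} + 5}{0 + \left(1 - -2\right)} \left(-5\right) 4 = \frac{31}{6 \left(0 + \left(1 + 2\right)\right)} \left(-5\right) 4 = \frac{31}{6 \left(0 + 3\right)} \left(-5\right) 4 = \frac{31}{6 \cdot 3} \left(-5\right) 4 = \frac{31}{6} \cdot \frac{1}{3} \left(-5\right) 4 = \frac{31}{18} \left(-5\right) 4 = \left(- \frac{155}{18}\right) 4 = - \frac{310}{9} \approx -34.444$)
$g{\left(c \right)} = - \frac{310}{9}$
$g{\left(-150 \right)} + 23086 = - \frac{310}{9} + 23086 = \frac{207464}{9}$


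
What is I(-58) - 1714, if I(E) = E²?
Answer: 1650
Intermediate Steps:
I(-58) - 1714 = (-58)² - 1714 = 3364 - 1714 = 1650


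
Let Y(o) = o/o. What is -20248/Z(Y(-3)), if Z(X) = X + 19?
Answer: -5062/5 ≈ -1012.4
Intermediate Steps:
Y(o) = 1
Z(X) = 19 + X
-20248/Z(Y(-3)) = -20248/(19 + 1) = -20248/20 = -20248*1/20 = -5062/5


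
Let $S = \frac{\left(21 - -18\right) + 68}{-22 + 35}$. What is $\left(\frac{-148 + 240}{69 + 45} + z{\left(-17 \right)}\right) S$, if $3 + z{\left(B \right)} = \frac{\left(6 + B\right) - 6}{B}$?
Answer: $- \frac{7276}{741} \approx -9.8192$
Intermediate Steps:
$z{\left(B \right)} = -2$ ($z{\left(B \right)} = -3 + \frac{\left(6 + B\right) - 6}{B} = -3 + \frac{B}{B} = -3 + 1 = -2$)
$S = \frac{107}{13}$ ($S = \frac{\left(21 + 18\right) + 68}{13} = \left(39 + 68\right) \frac{1}{13} = 107 \cdot \frac{1}{13} = \frac{107}{13} \approx 8.2308$)
$\left(\frac{-148 + 240}{69 + 45} + z{\left(-17 \right)}\right) S = \left(\frac{-148 + 240}{69 + 45} - 2\right) \frac{107}{13} = \left(\frac{92}{114} - 2\right) \frac{107}{13} = \left(92 \cdot \frac{1}{114} - 2\right) \frac{107}{13} = \left(\frac{46}{57} - 2\right) \frac{107}{13} = \left(- \frac{68}{57}\right) \frac{107}{13} = - \frac{7276}{741}$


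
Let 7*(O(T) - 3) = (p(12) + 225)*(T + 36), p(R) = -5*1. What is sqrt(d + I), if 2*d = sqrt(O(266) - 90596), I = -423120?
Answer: sqrt(-82931520 + 42*I*sqrt(441553))/14 ≈ 0.10945 + 650.48*I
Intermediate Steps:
p(R) = -5
O(T) = 7941/7 + 220*T/7 (O(T) = 3 + ((-5 + 225)*(T + 36))/7 = 3 + (220*(36 + T))/7 = 3 + (7920 + 220*T)/7 = 3 + (7920/7 + 220*T/7) = 7941/7 + 220*T/7)
d = 3*I*sqrt(441553)/14 (d = sqrt((7941/7 + (220/7)*266) - 90596)/2 = sqrt((7941/7 + 8360) - 90596)/2 = sqrt(66461/7 - 90596)/2 = sqrt(-567711/7)/2 = (3*I*sqrt(441553)/7)/2 = 3*I*sqrt(441553)/14 ≈ 142.39*I)
sqrt(d + I) = sqrt(3*I*sqrt(441553)/14 - 423120) = sqrt(-423120 + 3*I*sqrt(441553)/14)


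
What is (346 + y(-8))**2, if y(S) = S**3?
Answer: 27556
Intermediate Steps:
(346 + y(-8))**2 = (346 + (-8)**3)**2 = (346 - 512)**2 = (-166)**2 = 27556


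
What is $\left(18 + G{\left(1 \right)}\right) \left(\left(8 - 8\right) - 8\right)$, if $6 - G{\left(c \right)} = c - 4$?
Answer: $-216$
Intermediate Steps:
$G{\left(c \right)} = 10 - c$ ($G{\left(c \right)} = 6 - \left(c - 4\right) = 6 - \left(-4 + c\right) = 10 - c$)
$\left(18 + G{\left(1 \right)}\right) \left(\left(8 - 8\right) - 8\right) = \left(18 + \left(10 - 1\right)\right) \left(\left(8 - 8\right) - 8\right) = \left(18 + \left(10 - 1\right)\right) \left(0 - 8\right) = \left(18 + 9\right) \left(-8\right) = 27 \left(-8\right) = -216$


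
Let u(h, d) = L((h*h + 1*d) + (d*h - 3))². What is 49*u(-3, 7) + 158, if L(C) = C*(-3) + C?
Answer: 12702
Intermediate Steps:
L(C) = -2*C (L(C) = -3*C + C = -2*C)
u(h, d) = (6 - 2*d - 2*h² - 2*d*h)² (u(h, d) = (-2*((h*h + 1*d) + (d*h - 3)))² = (-2*((h² + d) + (-3 + d*h)))² = (-2*((d + h²) + (-3 + d*h)))² = (-2*(-3 + d + h² + d*h))² = (6 - 2*d - 2*h² - 2*d*h)²)
49*u(-3, 7) + 158 = 49*(4*(3 - 1*7 - 1*(-3)² - 1*7*(-3))²) + 158 = 49*(4*(3 - 7 - 1*9 + 21)²) + 158 = 49*(4*(3 - 7 - 9 + 21)²) + 158 = 49*(4*8²) + 158 = 49*(4*64) + 158 = 49*256 + 158 = 12544 + 158 = 12702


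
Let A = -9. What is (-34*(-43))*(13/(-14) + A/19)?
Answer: -272663/133 ≈ -2050.1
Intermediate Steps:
(-34*(-43))*(13/(-14) + A/19) = (-34*(-43))*(13/(-14) - 9/19) = 1462*(13*(-1/14) - 9*1/19) = 1462*(-13/14 - 9/19) = 1462*(-373/266) = -272663/133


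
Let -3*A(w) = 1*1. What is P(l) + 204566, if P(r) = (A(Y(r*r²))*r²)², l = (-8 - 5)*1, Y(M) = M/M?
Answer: 1869655/9 ≈ 2.0774e+5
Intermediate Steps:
Y(M) = 1
A(w) = -⅓ (A(w) = -1/3 = -⅓*1 = -⅓)
l = -13 (l = -13*1 = -13)
P(r) = r⁴/9 (P(r) = (-r²/3)² = r⁴/9)
P(l) + 204566 = (⅑)*(-13)⁴ + 204566 = (⅑)*28561 + 204566 = 28561/9 + 204566 = 1869655/9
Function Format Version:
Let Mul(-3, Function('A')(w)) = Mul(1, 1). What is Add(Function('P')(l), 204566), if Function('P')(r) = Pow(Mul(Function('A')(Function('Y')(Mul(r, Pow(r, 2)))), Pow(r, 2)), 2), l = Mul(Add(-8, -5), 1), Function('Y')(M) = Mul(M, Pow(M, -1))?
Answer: Rational(1869655, 9) ≈ 2.0774e+5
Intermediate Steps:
Function('Y')(M) = 1
Function('A')(w) = Rational(-1, 3) (Function('A')(w) = Mul(Rational(-1, 3), Mul(1, 1)) = Mul(Rational(-1, 3), 1) = Rational(-1, 3))
l = -13 (l = Mul(-13, 1) = -13)
Function('P')(r) = Mul(Rational(1, 9), Pow(r, 4)) (Function('P')(r) = Pow(Mul(Rational(-1, 3), Pow(r, 2)), 2) = Mul(Rational(1, 9), Pow(r, 4)))
Add(Function('P')(l), 204566) = Add(Mul(Rational(1, 9), Pow(-13, 4)), 204566) = Add(Mul(Rational(1, 9), 28561), 204566) = Add(Rational(28561, 9), 204566) = Rational(1869655, 9)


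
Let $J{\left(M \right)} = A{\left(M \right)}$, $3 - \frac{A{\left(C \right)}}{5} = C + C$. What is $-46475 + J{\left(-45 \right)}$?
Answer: $-46010$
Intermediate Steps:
$A{\left(C \right)} = 15 - 10 C$ ($A{\left(C \right)} = 15 - 5 \left(C + C\right) = 15 - 5 \cdot 2 C = 15 - 10 C$)
$J{\left(M \right)} = 15 - 10 M$
$-46475 + J{\left(-45 \right)} = -46475 + \left(15 - -450\right) = -46475 + \left(15 + 450\right) = -46475 + 465 = -46010$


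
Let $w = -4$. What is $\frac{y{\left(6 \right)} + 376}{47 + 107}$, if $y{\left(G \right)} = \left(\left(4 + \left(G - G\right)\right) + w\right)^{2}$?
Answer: $\frac{188}{77} \approx 2.4416$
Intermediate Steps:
$y{\left(G \right)} = 0$ ($y{\left(G \right)} = \left(\left(4 + \left(G - G\right)\right) - 4\right)^{2} = \left(\left(4 + 0\right) - 4\right)^{2} = \left(4 - 4\right)^{2} = 0^{2} = 0$)
$\frac{y{\left(6 \right)} + 376}{47 + 107} = \frac{0 + 376}{47 + 107} = \frac{376}{154} = 376 \cdot \frac{1}{154} = \frac{188}{77}$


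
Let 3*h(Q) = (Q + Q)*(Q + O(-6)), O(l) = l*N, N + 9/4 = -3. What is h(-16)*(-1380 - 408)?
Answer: 295616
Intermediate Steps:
N = -21/4 (N = -9/4 - 3 = -21/4 ≈ -5.2500)
O(l) = -21*l/4 (O(l) = l*(-21/4) = -21*l/4)
h(Q) = 2*Q*(63/2 + Q)/3 (h(Q) = ((Q + Q)*(Q - 21/4*(-6)))/3 = ((2*Q)*(Q + 63/2))/3 = ((2*Q)*(63/2 + Q))/3 = (2*Q*(63/2 + Q))/3 = 2*Q*(63/2 + Q)/3)
h(-16)*(-1380 - 408) = ((⅓)*(-16)*(63 + 2*(-16)))*(-1380 - 408) = ((⅓)*(-16)*(63 - 32))*(-1788) = ((⅓)*(-16)*31)*(-1788) = -496/3*(-1788) = 295616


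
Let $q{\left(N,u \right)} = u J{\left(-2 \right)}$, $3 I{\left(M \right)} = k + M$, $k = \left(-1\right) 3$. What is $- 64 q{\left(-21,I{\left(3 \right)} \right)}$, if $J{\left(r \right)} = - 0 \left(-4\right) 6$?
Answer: $0$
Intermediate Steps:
$k = -3$
$I{\left(M \right)} = -1 + \frac{M}{3}$ ($I{\left(M \right)} = \frac{-3 + M}{3} = -1 + \frac{M}{3}$)
$J{\left(r \right)} = 0$ ($J{\left(r \right)} = - 0 \cdot 6 = \left(-1\right) 0 = 0$)
$q{\left(N,u \right)} = 0$ ($q{\left(N,u \right)} = u 0 = 0$)
$- 64 q{\left(-21,I{\left(3 \right)} \right)} = \left(-64\right) 0 = 0$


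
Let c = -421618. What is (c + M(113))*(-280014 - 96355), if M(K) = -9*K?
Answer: 159066712315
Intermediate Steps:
(c + M(113))*(-280014 - 96355) = (-421618 - 9*113)*(-280014 - 96355) = (-421618 - 1017)*(-376369) = -422635*(-376369) = 159066712315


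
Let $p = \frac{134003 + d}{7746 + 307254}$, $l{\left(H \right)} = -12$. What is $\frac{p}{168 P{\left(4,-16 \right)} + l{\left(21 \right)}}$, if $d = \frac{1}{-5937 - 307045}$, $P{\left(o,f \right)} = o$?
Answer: $\frac{8388105389}{13013791560000} \approx 0.00064456$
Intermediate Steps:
$d = - \frac{1}{312982}$ ($d = \frac{1}{-312982} = - \frac{1}{312982} \approx -3.1951 \cdot 10^{-6}$)
$p = \frac{8388105389}{19717866000}$ ($p = \frac{134003 - \frac{1}{312982}}{7746 + 307254} = \frac{41940526945}{312982 \cdot 315000} = \frac{41940526945}{312982} \cdot \frac{1}{315000} = \frac{8388105389}{19717866000} \approx 0.42541$)
$\frac{p}{168 P{\left(4,-16 \right)} + l{\left(21 \right)}} = \frac{8388105389}{19717866000 \left(168 \cdot 4 - 12\right)} = \frac{8388105389}{19717866000 \left(672 - 12\right)} = \frac{8388105389}{19717866000 \cdot 660} = \frac{8388105389}{19717866000} \cdot \frac{1}{660} = \frac{8388105389}{13013791560000}$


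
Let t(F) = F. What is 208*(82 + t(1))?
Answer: 17264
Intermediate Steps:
208*(82 + t(1)) = 208*(82 + 1) = 208*83 = 17264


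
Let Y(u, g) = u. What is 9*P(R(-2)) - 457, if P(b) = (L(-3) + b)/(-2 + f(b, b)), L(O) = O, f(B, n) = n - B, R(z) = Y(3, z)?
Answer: -457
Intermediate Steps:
R(z) = 3
P(b) = 3/2 - b/2 (P(b) = (-3 + b)/(-2 + (b - b)) = (-3 + b)/(-2 + 0) = (-3 + b)/(-2) = (-3 + b)*(-1/2) = 3/2 - b/2)
9*P(R(-2)) - 457 = 9*(3/2 - 1/2*3) - 457 = 9*(3/2 - 3/2) - 457 = 9*0 - 457 = 0 - 457 = -457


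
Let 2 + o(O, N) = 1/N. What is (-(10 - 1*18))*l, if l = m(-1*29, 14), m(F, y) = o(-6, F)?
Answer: -472/29 ≈ -16.276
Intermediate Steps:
o(O, N) = -2 + 1/N
m(F, y) = -2 + 1/F
l = -59/29 (l = -2 + 1/(-1*29) = -2 + 1/(-29) = -2 - 1/29 = -59/29 ≈ -2.0345)
(-(10 - 1*18))*l = -(10 - 1*18)*(-59/29) = -(10 - 18)*(-59/29) = -1*(-8)*(-59/29) = 8*(-59/29) = -472/29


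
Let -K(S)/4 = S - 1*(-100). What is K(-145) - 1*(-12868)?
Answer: 13048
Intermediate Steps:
K(S) = -400 - 4*S (K(S) = -4*(S - 1*(-100)) = -4*(S + 100) = -4*(100 + S) = -400 - 4*S)
K(-145) - 1*(-12868) = (-400 - 4*(-145)) - 1*(-12868) = (-400 + 580) + 12868 = 180 + 12868 = 13048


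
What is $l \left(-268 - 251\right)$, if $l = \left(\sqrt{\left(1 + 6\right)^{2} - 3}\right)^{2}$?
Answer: $-23874$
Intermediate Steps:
$l = 46$ ($l = \left(\sqrt{7^{2} - 3}\right)^{2} = \left(\sqrt{49 - 3}\right)^{2} = \left(\sqrt{46}\right)^{2} = 46$)
$l \left(-268 - 251\right) = 46 \left(-268 - 251\right) = 46 \left(-519\right) = -23874$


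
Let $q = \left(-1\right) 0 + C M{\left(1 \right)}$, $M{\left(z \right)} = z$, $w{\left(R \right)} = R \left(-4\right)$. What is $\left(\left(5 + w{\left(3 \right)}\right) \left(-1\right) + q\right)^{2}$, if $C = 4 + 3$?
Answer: $196$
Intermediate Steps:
$w{\left(R \right)} = - 4 R$
$C = 7$
$q = 7$ ($q = \left(-1\right) 0 + 7 \cdot 1 = 0 + 7 = 7$)
$\left(\left(5 + w{\left(3 \right)}\right) \left(-1\right) + q\right)^{2} = \left(\left(5 - 12\right) \left(-1\right) + 7\right)^{2} = \left(\left(-7\right) \left(-1\right) + 7\right)^{2} = \left(7 + 7\right)^{2} = 14^{2} = 196$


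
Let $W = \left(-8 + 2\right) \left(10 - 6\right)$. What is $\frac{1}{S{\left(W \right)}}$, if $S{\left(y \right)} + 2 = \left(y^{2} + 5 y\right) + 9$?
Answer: $\frac{1}{463} \approx 0.0021598$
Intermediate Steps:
$W = -24$ ($W = \left(-6\right) 4 = -24$)
$S{\left(y \right)} = 7 + y^{2} + 5 y$ ($S{\left(y \right)} = -2 + \left(\left(y^{2} + 5 y\right) + 9\right) = -2 + \left(9 + y^{2} + 5 y\right) = 7 + y^{2} + 5 y$)
$\frac{1}{S{\left(W \right)}} = \frac{1}{7 + \left(-24\right)^{2} + 5 \left(-24\right)} = \frac{1}{7 + 576 - 120} = \frac{1}{463}$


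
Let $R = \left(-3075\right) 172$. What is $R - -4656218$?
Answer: $4127318$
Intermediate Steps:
$R = -528900$
$R - -4656218 = -528900 - -4656218 = -528900 + 4656218 = 4127318$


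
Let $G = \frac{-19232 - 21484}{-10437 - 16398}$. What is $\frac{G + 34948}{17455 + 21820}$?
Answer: $\frac{312623432}{351314875} \approx 0.88987$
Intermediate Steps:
$G = \frac{13572}{8945}$ ($G = - \frac{40716}{-26835} = \left(-40716\right) \left(- \frac{1}{26835}\right) = \frac{13572}{8945} \approx 1.5173$)
$\frac{G + 34948}{17455 + 21820} = \frac{\frac{13572}{8945} + 34948}{17455 + 21820} = \frac{312623432}{8945 \cdot 39275} = \frac{312623432}{8945} \cdot \frac{1}{39275} = \frac{312623432}{351314875}$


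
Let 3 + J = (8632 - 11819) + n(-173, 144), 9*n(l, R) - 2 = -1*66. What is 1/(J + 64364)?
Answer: 9/550502 ≈ 1.6349e-5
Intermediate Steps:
n(l, R) = -64/9 (n(l, R) = 2/9 + (-1*66)/9 = 2/9 + (⅑)*(-66) = 2/9 - 22/3 = -64/9)
J = -28774/9 (J = -3 + ((8632 - 11819) - 64/9) = -3 + (-3187 - 64/9) = -3 - 28747/9 = -28774/9 ≈ -3197.1)
1/(J + 64364) = 1/(-28774/9 + 64364) = 1/(550502/9) = 9/550502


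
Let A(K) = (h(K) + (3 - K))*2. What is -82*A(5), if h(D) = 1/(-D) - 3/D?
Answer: 2296/5 ≈ 459.20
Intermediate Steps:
h(D) = -4/D (h(D) = 1*(-1/D) - 3/D = -1/D - 3/D = -4/D)
A(K) = 6 - 8/K - 2*K (A(K) = (-4/K + (3 - K))*2 = (3 - K - 4/K)*2 = 6 - 8/K - 2*K)
-82*A(5) = -82*(6 - 8/5 - 2*5) = -82*(6 - 8*1/5 - 10) = -82*(6 - 8/5 - 10) = -82*(-28/5) = 2296/5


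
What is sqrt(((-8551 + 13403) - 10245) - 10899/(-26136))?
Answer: I*sqrt(93960366)/132 ≈ 73.434*I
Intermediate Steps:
sqrt(((-8551 + 13403) - 10245) - 10899/(-26136)) = sqrt((4852 - 10245) - 10899*(-1/26136)) = sqrt(-5393 + 1211/2904) = sqrt(-15660061/2904) = I*sqrt(93960366)/132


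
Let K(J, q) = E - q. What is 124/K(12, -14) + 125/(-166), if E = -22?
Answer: -1349/83 ≈ -16.253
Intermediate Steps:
K(J, q) = -22 - q
124/K(12, -14) + 125/(-166) = 124/(-22 - 1*(-14)) + 125/(-166) = 124/(-22 + 14) + 125*(-1/166) = 124/(-8) - 125/166 = 124*(-⅛) - 125/166 = -31/2 - 125/166 = -1349/83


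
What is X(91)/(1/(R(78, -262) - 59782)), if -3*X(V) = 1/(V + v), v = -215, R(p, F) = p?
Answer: -14926/93 ≈ -160.49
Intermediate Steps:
X(V) = -1/(3*(-215 + V)) (X(V) = -1/(3*(V - 215)) = -1/(3*(-215 + V)))
X(91)/(1/(R(78, -262) - 59782)) = (-1/(-645 + 3*91))/(1/(78 - 59782)) = (-1/(-645 + 273))/(1/(-59704)) = (-1/(-372))/(-1/59704) = -1*(-1/372)*(-59704) = (1/372)*(-59704) = -14926/93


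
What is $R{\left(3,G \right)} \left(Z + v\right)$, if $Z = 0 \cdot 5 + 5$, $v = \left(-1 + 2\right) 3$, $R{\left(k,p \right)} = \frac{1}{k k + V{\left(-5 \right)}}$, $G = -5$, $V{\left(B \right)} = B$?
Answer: $2$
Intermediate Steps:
$R{\left(k,p \right)} = \frac{1}{-5 + k^{2}}$ ($R{\left(k,p \right)} = \frac{1}{k k - 5} = \frac{1}{k^{2} - 5} = \frac{1}{-5 + k^{2}}$)
$v = 3$ ($v = 1 \cdot 3 = 3$)
$Z = 5$ ($Z = 0 + 5 = 5$)
$R{\left(3,G \right)} \left(Z + v\right) = \frac{5 + 3}{-5 + 3^{2}} = \frac{1}{-5 + 9} \cdot 8 = \frac{1}{4} \cdot 8 = 2$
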